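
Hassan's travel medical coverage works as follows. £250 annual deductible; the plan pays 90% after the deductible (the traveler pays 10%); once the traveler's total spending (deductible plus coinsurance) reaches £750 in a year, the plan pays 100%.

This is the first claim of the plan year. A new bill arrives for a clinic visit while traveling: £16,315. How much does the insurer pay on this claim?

£15,565

Nothing has been paid toward the £250 deductible, so the first £250 of this charge is applied there.
The remaining £16,065 (= £16,315 − £250) moves to coinsurance.
Coinsurance: £16,065 × 10% = £1,606.50.
Traveler responsibility before any cap: £250 + £1,606.50 = £1,856.50.
That would bring total out-of-pocket to £1,856.50, past the £750 cap. The traveler is capped at £750 − £0 = £750 on this claim.
The insurer covers the remainder: £16,315 − £750 = £15,565.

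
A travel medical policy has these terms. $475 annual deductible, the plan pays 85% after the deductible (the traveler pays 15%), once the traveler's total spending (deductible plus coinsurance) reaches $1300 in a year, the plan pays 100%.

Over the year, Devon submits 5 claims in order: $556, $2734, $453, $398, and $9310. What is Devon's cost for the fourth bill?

$59.70

Claim 1 ($556): deductible takes $475, $81 remains; coinsurance $81 × 15% = $12.15. Traveler pays $487.15; OOP now $487.15.
Claim 2 ($2734): 15% coinsurance on $2734 = $410.10. Traveler pays $410.10; OOP now $897.25.
Claim 3 ($453): 15% coinsurance on $453 = $67.95. Traveler pays $67.95; OOP now $965.20.
Claim 4 ($398): 15% coinsurance on $398 = $59.70. Cost to traveler: $59.70. OOP to date $1024.90.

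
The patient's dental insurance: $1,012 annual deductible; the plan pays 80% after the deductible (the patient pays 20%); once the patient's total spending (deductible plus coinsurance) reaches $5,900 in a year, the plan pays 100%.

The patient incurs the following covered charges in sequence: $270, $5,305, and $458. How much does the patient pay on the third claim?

$91.60

Claim 1 ($270): fully absorbed by the deductible. Patient owes $270 (running OOP $270).
Claim 2 ($5,305): $742 to deductible, leaving $4,563; coinsurance $4,563 × 20% = $912.60. Patient pays $1,654.60; OOP now $1,924.60.
Claim 3 ($458): 20% coinsurance on $458 = $91.60. Patient owes $91.60 (running OOP $2,016.20).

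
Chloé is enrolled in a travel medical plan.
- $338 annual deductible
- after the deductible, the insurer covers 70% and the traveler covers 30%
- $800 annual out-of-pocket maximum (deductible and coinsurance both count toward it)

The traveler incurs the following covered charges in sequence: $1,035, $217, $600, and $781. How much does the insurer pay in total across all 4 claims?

Claim 1 ($1,035): $338 to deductible, leaving $697; coinsurance $697 × 30% = $209.10. Cost to traveler: $547.10. OOP to date $547.10. Insurer: $1,035 − $547.10 = $487.90.
Claim 2 ($217): deductible already satisfied, so traveler's share is 30% × $217 = $65.10. Traveler owes $65.10 (running OOP $612.20). Plan pays $217 − $65.10 = $151.90.
Claim 3 ($600): deductible already satisfied, so traveler's share is 30% × $600 = $180. Traveler pays $180; OOP now $792.20. Insurer: $600 − $180 = $420.
Claim 4 ($781): deductible met; 30% of $781 = $234.30. That would push OOP to $1,026.50, over the $800 cap, so traveler pays $800 − $792.20 = $7.80. Insurer: $781 − $7.80 = $773.20.
Insurer total: $487.90 + $151.90 + $420 + $773.20 = $1,833.

$1,833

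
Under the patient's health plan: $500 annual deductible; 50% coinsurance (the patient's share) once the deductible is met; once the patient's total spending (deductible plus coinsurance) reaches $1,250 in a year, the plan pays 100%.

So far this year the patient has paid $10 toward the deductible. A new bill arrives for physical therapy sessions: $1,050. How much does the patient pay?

$10 of the $500 deductible is already met, leaving $490.
That leaves $1,050 − $490 = $560 for coinsurance.
50% of $560 = $280 falls to the patient.
Patient responsibility before any cap: $490 + $280 = $770.
Year-to-date out-of-pocket becomes $10 + $770 = $780, still under the $1,250 maximum, so no cap applies.

$770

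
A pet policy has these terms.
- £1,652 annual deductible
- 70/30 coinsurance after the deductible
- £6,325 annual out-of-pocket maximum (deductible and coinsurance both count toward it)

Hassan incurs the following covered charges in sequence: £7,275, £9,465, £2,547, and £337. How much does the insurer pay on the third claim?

Claim 1 (£7,275): £1,652 to deductible, leaving £5,623; coinsurance £5,623 × 30% = £1,686.90. Cost to owner: £3,338.90. OOP to date £3,338.90. Plan pays £7,275 − £3,338.90 = £3,936.10.
Claim 2 (£9,465): deductible already satisfied, so owner's share is 30% × £9,465 = £2,839.50. Owner pays £2,839.50; OOP now £6,178.40. Plan pays £9,465 − £2,839.50 = £6,625.50.
Claim 3 (£2,547): deductible already satisfied, so owner's share is 30% × £2,547 = £764.10. OOP would hit £6,942.50 > £6,325, so the cap limits the owner to £6,325 − £6,178.40 = £146.60. Insurer: £2,547 − £146.60 = £2,400.40.

£2,400.40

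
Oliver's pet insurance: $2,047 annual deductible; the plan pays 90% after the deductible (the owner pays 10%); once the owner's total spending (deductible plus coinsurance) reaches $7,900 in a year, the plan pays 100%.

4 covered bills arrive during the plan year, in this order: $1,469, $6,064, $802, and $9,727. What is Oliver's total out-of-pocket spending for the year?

#1 ($1,469): fully absorbed by the deductible. Owner pays $1,469; OOP now $1,469.
#2 ($6,064): deductible takes $578, $5,486 remains; 10% of $5,486 = $548.60. Cost to owner: $1,126.60. OOP to date $2,595.60.
#3 ($802): 10% coinsurance on $802 = $80.20. Owner pays $80.20; OOP now $2,675.80.
#4 ($9,727): deductible met; 10% of $9,727 = $972.70. Owner owes $972.70 (running OOP $3,648.50).
Total paid by the owner: $1,469 + $1,126.60 + $80.20 + $972.70 = $3,648.50.

$3,648.50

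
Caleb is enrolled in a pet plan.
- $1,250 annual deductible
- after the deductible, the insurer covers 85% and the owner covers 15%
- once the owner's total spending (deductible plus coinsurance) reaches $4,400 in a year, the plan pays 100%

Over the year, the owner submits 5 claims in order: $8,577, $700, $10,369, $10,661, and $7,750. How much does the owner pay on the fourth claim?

$390.60

Claim 1 — $8,577: $1,250 to deductible, leaving $7,327; 15% of $7,327 = $1,099.05. Cost to owner: $2,349.05. OOP to date $2,349.05.
Claim 2 — $700: deductible already satisfied, so owner's share is 15% × $700 = $105. Owner pays $105; OOP now $2,454.05.
Claim 3 — $10,369: deductible met; 15% of $10,369 = $1,555.35. Cost to owner: $1,555.35. OOP to date $4,009.40.
Claim 4 — $10,661: deductible met; 15% of $10,661 = $1,599.15. Adding that to $4,009.40 gives $5,608.55, past the $4,400 cap; owner pays only $4,400 − $4,009.40 = $390.60.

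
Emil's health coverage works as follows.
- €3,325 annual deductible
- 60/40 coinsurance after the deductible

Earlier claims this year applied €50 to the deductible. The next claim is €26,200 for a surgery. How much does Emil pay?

€12,445

Deductible still to meet: €3,325 − €50 = €3,275.
The remaining €22,925 (= €26,200 − €3,275) moves to coinsurance.
40% of €22,925 = €9,170 falls to the patient.
Patient responsibility: €3,275 + €9,170 = €12,445.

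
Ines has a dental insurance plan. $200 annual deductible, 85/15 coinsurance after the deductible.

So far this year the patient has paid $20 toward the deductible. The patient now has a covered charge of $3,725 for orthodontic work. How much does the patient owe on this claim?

$711.75

$20 of the $200 deductible is already met, leaving $180.
That leaves $3,725 − $180 = $3,545 for coinsurance.
15% of $3,545 = $531.75 falls to the patient.
Patient responsibility: $180 + $531.75 = $711.75.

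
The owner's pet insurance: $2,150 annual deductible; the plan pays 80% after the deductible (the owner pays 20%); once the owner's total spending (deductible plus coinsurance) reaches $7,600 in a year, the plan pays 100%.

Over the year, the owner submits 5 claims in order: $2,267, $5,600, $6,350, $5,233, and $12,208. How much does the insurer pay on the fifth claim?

$10,218

Bill 1, $2,267: deductible takes $2,150, $117 remains; owner's 20% is $23.40. Owner owes $2,173.40 (running OOP $2,173.40). Plan pays $2,267 − $2,173.40 = $93.60.
Bill 2, $5,600: deductible met; 20% of $5,600 = $1,120. Owner pays $1,120; OOP now $3,293.40. Plan pays $5,600 − $1,120 = $4,480.
Bill 3, $6,350: deductible already satisfied, so owner's share is 20% × $6,350 = $1,270. Owner owes $1,270 (running OOP $4,563.40). Insurer: $6,350 − $1,270 = $5,080.
Bill 4, $5,233: deductible met; 20% of $5,233 = $1,046.60. Owner owes $1,046.60 (running OOP $5,610). Insurer: $5,233 − $1,046.60 = $4,186.40.
Bill 5, $12,208: 20% coinsurance on $12,208 = $2,441.60. Adding that to $5,610 gives $8,051.60, past the $7,600 cap; owner pays only $7,600 − $5,610 = $1,990. Insurer: $12,208 − $1,990 = $10,218.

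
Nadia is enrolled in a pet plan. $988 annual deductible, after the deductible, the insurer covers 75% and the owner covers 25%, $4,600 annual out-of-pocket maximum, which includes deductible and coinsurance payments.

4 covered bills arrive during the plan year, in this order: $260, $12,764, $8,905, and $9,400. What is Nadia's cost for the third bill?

$603

Claim 1 — $260: entire amount goes to the deductible. Cost to owner: $260. OOP to date $260.
Claim 2 — $12,764: $728 to deductible, leaving $12,036; 25% of $12,036 = $3,009. Cost to owner: $3,737. OOP to date $3,997.
Claim 3 — $8,905: deductible met; 25% of $8,905 = $2,226.25. Adding that to $3,997 gives $6,223.25, past the $4,600 cap; owner pays only $4,600 − $3,997 = $603.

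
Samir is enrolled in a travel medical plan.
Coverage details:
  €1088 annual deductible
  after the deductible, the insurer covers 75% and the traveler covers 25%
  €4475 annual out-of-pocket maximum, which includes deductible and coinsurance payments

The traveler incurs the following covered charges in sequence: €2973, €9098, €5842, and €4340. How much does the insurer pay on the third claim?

#1 (€2973): €1088 to deductible, leaving €1885; traveler's 25% is €471.25. Traveler owes €1559.25 (running OOP €1559.25). Plan pays €2973 − €1559.25 = €1413.75.
#2 (€9098): 25% coinsurance on €9098 = €2274.50. Traveler pays €2274.50; OOP now €3833.75. Insurer: €9098 − €2274.50 = €6823.50.
#3 (€5842): deductible already satisfied, so traveler's share is 25% × €5842 = €1460.50. OOP would hit €5294.25 > €4475, so the cap limits the traveler to €4475 − €3833.75 = €641.25. Plan pays €5842 − €641.25 = €5200.75.

€5200.75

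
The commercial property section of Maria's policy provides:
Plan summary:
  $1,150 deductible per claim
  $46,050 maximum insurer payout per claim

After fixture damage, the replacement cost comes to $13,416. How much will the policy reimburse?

After the deductible, $13,416 − $1,150 = $12,266 remains.
$12,266 is within the $46,050 limit, so the insurer pays $12,266.

$12,266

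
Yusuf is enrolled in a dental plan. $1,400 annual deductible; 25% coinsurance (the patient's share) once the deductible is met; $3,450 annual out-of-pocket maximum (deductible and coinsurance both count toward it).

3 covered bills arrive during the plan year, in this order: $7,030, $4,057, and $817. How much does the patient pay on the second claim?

$642.50

#1 ($7,030): $1,400 finishes the deductible; $5,630 goes to coinsurance; coinsurance $5,630 × 25% = $1,407.50. Cost to patient: $2,807.50. OOP to date $2,807.50.
#2 ($4,057): deductible already satisfied, so patient's share is 25% × $4,057 = $1,014.25. OOP would hit $3,821.75 > $3,450, so the cap limits the patient to $3,450 − $2,807.50 = $642.50.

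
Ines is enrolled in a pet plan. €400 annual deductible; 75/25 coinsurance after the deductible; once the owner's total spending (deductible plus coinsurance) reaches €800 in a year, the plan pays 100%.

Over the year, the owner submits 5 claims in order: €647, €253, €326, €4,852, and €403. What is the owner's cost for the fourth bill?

€193.50

Bill 1, €647: deductible takes €400, €247 remains; 25% of €247 = €61.75. Cost to owner: €461.75. OOP to date €461.75.
Bill 2, €253: deductible already satisfied, so owner's share is 25% × €253 = €63.25. Owner owes €63.25 (running OOP €525).
Bill 3, €326: deductible met; 25% of €326 = €81.50. Owner pays €81.50; OOP now €606.50.
Bill 4, €4,852: deductible already satisfied, so owner's share is 25% × €4,852 = €1,213. OOP would hit €1,819.50 > €800, so the cap limits the owner to €800 − €606.50 = €193.50.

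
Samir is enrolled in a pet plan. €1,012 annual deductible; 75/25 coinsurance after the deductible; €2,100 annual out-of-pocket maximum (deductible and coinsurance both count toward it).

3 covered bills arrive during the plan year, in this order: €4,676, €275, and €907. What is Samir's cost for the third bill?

€103.25

Claim 1 — €4,676: €1,012 finishes the deductible; €3,664 goes to coinsurance; owner's 25% is €916. Owner pays €1,928; OOP now €1,928.
Claim 2 — €275: deductible already satisfied, so owner's share is 25% × €275 = €68.75. Owner owes €68.75 (running OOP €1,996.75).
Claim 3 — €907: deductible met; 25% of €907 = €226.75. That would push OOP to €2,223.50, over the €2,100 cap, so owner pays €2,100 − €1,996.75 = €103.25.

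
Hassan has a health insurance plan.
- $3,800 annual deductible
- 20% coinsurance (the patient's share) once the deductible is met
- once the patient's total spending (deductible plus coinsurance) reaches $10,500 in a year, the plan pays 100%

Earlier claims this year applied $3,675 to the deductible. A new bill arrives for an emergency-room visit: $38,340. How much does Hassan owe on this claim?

$6,825

Remaining deductible: $3,800 − $3,675 = $125.
After the $125 deductible portion, $38,340 − $125 = $38,215 is subject to coinsurance.
Patient's 20% share of $38,215 is $7,643.
Patient responsibility before any cap: $125 + $7,643 = $7,768.
Year-to-date out-of-pocket would reach $3,675 + $7,768 = $11,443, above the $10,500 maximum, so the patient pays only $10,500 − $3,675 = $6,825.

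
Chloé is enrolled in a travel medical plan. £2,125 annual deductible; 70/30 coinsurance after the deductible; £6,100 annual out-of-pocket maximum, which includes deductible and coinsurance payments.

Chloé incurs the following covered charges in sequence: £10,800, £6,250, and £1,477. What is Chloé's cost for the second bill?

£1,372.50

#1 (£10,800): £2,125 finishes the deductible; £8,675 goes to coinsurance; 30% of £8,675 = £2,602.50. Cost to traveler: £4,727.50. OOP to date £4,727.50.
#2 (£6,250): deductible already satisfied, so traveler's share is 30% × £6,250 = £1,875. OOP would hit £6,602.50 > £6,100, so the cap limits the traveler to £6,100 − £4,727.50 = £1,372.50.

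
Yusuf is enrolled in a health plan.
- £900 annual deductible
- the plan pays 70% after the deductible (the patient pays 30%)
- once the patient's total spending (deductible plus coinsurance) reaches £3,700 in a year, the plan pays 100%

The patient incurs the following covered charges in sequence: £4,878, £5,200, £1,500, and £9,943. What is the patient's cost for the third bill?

£46.60

Bill 1, £4,878: deductible takes £900, £3,978 remains; patient's 30% is £1,193.40. Patient pays £2,093.40; OOP now £2,093.40.
Bill 2, £5,200: 30% coinsurance on £5,200 = £1,560. Patient pays £1,560; OOP now £3,653.40.
Bill 3, £1,500: deductible met; 30% of £1,500 = £450. Adding that to £3,653.40 gives £4,103.40, past the £3,700 cap; patient pays only £3,700 − £3,653.40 = £46.60.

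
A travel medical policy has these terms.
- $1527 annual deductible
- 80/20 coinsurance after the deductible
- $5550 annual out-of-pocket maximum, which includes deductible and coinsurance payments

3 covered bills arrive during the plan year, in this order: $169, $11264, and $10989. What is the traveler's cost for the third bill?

$2041.80

Claim 1 ($169): all of it applies to the deductible. Cost to traveler: $169. OOP to date $169.
Claim 2 ($11264): $1358 to deductible, leaving $9906; coinsurance $9906 × 20% = $1981.20. Traveler owes $3339.20 (running OOP $3508.20).
Claim 3 ($10989): deductible met; 20% of $10989 = $2197.80. Adding that to $3508.20 gives $5706, past the $5550 cap; traveler pays only $5550 − $3508.20 = $2041.80.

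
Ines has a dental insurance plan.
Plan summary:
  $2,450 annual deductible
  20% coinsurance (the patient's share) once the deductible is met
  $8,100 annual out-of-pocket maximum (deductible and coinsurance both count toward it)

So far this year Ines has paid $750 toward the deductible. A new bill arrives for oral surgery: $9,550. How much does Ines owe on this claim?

Deductible still to meet: $2,450 − $750 = $1,700.
That leaves $9,550 − $1,700 = $7,850 for coinsurance.
20% of $7,850 = $1,570 falls to the patient.
So the patient owes $1,700 + $1,570 = $3,270 before any cap.
Total out-of-pocket so far would be $750 + $3,270 = $4,020, below the $8,100 cap — no reduction.

$3,270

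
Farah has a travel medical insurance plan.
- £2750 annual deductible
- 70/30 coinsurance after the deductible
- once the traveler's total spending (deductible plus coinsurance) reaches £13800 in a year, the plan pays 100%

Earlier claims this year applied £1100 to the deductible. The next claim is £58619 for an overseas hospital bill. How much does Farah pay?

£12700

£1100 of the £2750 deductible is already met, leaving £1650.
That leaves £58619 − £1650 = £56969 for coinsurance.
30% of £56969 = £17090.70 falls to the traveler.
So the traveler owes £1650 + £17090.70 = £18740.70 before any cap.
Year-to-date out-of-pocket would reach £1100 + £18740.70 = £19840.70, above the £13800 maximum, so the traveler pays only £13800 − £1100 = £12700.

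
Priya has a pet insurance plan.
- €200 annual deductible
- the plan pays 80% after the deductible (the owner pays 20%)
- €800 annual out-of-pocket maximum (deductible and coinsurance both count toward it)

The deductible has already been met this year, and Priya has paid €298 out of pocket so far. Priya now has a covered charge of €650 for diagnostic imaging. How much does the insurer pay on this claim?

€520

With the deductible met, the entire €650 is subject to coinsurance.
Coinsurance: €650 × 20% = €130.
Year-to-date out-of-pocket becomes €298 + €130 = €428, still under the €800 maximum, so no cap applies.
The plan picks up €650 − €130 = €520.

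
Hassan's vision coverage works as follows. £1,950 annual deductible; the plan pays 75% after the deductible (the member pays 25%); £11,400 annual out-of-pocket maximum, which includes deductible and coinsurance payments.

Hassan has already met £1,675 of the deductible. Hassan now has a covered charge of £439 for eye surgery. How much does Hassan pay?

£316

Deductible still to meet: £1,950 − £1,675 = £275.
That leaves £439 − £275 = £164 for coinsurance.
25% of £164 = £41 falls to the member.
Member responsibility before any cap: £275 + £41 = £316.
Total out-of-pocket so far would be £1,675 + £316 = £1,991, below the £11,400 cap — no reduction.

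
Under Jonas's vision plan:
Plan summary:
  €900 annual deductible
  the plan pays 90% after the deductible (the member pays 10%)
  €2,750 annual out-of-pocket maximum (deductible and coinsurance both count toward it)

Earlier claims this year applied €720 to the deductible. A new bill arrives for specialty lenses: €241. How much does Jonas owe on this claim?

€186.10

Deductible still to meet: €900 − €720 = €180.
That leaves €241 − €180 = €61 for coinsurance.
10% of €61 = €6.10 falls to the member.
So the member owes €180 + €6.10 = €186.10 before any cap.
Cumulative spending €720 + €186.10 = €906.10 stays under the €2,750 maximum.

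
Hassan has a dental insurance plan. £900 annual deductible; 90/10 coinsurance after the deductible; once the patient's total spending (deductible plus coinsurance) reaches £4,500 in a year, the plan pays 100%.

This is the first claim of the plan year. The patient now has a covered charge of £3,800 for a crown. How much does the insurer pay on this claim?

Deductible not yet touched, so the first £900 of the bill goes to the deductible.
After the £900 deductible portion, £3,800 − £900 = £2,900 is subject to coinsurance.
Patient's 10% share of £2,900 is £290.
Patient responsibility before any cap: £900 + £290 = £1,190.
Total out-of-pocket so far would be £0 + £1,190 = £1,190, below the £4,500 cap — no reduction.
The insurer covers the remainder: £3,800 − £1,190 = £2,610.

£2,610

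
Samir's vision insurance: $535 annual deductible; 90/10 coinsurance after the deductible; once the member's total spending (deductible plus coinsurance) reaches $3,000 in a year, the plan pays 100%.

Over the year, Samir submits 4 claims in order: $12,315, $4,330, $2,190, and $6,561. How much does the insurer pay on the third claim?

$1,971

#1 ($12,315): $535 finishes the deductible; $11,780 goes to coinsurance; member's 10% is $1,178. Cost to member: $1,713. OOP to date $1,713. Plan pays $12,315 − $1,713 = $10,602.
#2 ($4,330): 10% coinsurance on $4,330 = $433. Member owes $433 (running OOP $2,146). Insurer: $4,330 − $433 = $3,897.
#3 ($2,190): 10% coinsurance on $2,190 = $219. Member owes $219 (running OOP $2,365). Plan pays $2,190 − $219 = $1,971.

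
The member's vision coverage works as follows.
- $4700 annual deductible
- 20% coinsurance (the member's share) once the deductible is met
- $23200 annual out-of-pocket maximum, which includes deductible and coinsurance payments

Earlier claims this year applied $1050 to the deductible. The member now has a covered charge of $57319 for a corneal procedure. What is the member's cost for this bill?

$14383.80

Remaining deductible: $4700 − $1050 = $3650.
The remaining $53669 (= $57319 − $3650) moves to coinsurance.
Member's 20% share of $53669 is $10733.80.
Member responsibility before any cap: $3650 + $10733.80 = $14383.80.
Total out-of-pocket so far would be $1050 + $14383.80 = $15433.80, below the $23200 cap — no reduction.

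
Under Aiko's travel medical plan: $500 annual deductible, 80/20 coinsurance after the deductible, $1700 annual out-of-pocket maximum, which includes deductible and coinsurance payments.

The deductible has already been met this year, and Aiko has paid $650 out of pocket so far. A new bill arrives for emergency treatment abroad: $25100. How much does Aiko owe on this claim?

With the deductible met, the entire $25100 is subject to coinsurance.
Traveler's 20% share of $25100 is $5020.
That would bring total out-of-pocket to $5670, past the $1700 cap. The traveler is capped at $1700 − $650 = $1050 on this claim.

$1050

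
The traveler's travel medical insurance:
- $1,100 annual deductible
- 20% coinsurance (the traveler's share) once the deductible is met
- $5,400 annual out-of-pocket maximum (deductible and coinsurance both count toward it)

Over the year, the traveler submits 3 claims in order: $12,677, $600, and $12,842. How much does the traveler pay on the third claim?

$1,864.60

#1 ($12,677): $1,100 finishes the deductible; $11,577 goes to coinsurance; coinsurance $11,577 × 20% = $2,315.40. Traveler pays $3,415.40; OOP now $3,415.40.
#2 ($600): 20% coinsurance on $600 = $120. Traveler owes $120 (running OOP $3,535.40).
#3 ($12,842): deductible already satisfied, so traveler's share is 20% × $12,842 = $2,568.40. Adding that to $3,535.40 gives $6,103.80, past the $5,400 cap; traveler pays only $5,400 − $3,535.40 = $1,864.60.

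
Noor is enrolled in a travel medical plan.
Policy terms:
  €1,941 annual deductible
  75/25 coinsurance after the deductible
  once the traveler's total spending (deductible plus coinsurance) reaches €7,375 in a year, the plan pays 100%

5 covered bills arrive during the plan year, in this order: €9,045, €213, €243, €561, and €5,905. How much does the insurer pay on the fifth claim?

Claim 1 (€9,045): €1,941 to deductible, leaving €7,104; 25% of €7,104 = €1,776. Traveler owes €3,717 (running OOP €3,717). Insurer: €9,045 − €3,717 = €5,328.
Claim 2 (€213): deductible already satisfied, so traveler's share is 25% × €213 = €53.25. Cost to traveler: €53.25. OOP to date €3,770.25. Insurer: €213 − €53.25 = €159.75.
Claim 3 (€243): deductible met; 25% of €243 = €60.75. Cost to traveler: €60.75. OOP to date €3,831. Plan pays €243 − €60.75 = €182.25.
Claim 4 (€561): deductible already satisfied, so traveler's share is 25% × €561 = €140.25. Traveler owes €140.25 (running OOP €3,971.25). Insurer: €561 − €140.25 = €420.75.
Claim 5 (€5,905): deductible met; 25% of €5,905 = €1,476.25. Cost to traveler: €1,476.25. OOP to date €5,447.50. Insurer: €5,905 − €1,476.25 = €4,428.75.

€4,428.75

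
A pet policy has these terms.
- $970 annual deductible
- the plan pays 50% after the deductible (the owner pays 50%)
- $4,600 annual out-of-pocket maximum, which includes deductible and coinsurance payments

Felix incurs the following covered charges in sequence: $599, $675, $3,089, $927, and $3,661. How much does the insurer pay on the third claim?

Bill 1, $599: fully absorbed by the deductible. Owner owes $599 (running OOP $599). Insurer: $599 − $599 = $0.
Bill 2, $675: deductible takes $371, $304 remains; coinsurance $304 × 50% = $152. Owner pays $523; OOP now $1,122. Plan pays $675 − $523 = $152.
Bill 3, $3,089: deductible met; 50% of $3,089 = $1,544.50. Owner pays $1,544.50; OOP now $2,666.50. Insurer: $3,089 − $1,544.50 = $1,544.50.

$1,544.50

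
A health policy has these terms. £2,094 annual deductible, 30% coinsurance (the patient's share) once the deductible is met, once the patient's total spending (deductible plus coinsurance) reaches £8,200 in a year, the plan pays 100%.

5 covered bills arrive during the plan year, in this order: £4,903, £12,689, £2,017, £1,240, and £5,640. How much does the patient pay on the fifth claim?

#1 (£4,903): deductible takes £2,094, £2,809 remains; patient's 30% is £842.70. Patient pays £2,936.70; OOP now £2,936.70.
#2 (£12,689): deductible met; 30% of £12,689 = £3,806.70. Patient pays £3,806.70; OOP now £6,743.40.
#3 (£2,017): deductible already satisfied, so patient's share is 30% × £2,017 = £605.10. Patient pays £605.10; OOP now £7,348.50.
#4 (£1,240): deductible already satisfied, so patient's share is 30% × £1,240 = £372. Patient owes £372 (running OOP £7,720.50).
#5 (£5,640): deductible already satisfied, so patient's share is 30% × £5,640 = £1,692. OOP would hit £9,412.50 > £8,200, so the cap limits the patient to £8,200 − £7,720.50 = £479.50.

£479.50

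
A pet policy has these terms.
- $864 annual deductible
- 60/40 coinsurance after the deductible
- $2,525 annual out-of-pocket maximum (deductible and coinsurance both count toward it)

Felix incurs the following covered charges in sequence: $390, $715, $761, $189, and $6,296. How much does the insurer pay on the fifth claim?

$5,111.40

Claim 1 — $390: fully absorbed by the deductible. Owner pays $390; OOP now $390. Plan pays $390 − $390 = $0.
Claim 2 — $715: $474 finishes the deductible; $241 goes to coinsurance; coinsurance $241 × 40% = $96.40. Cost to owner: $570.40. OOP to date $960.40. Insurer: $715 − $570.40 = $144.60.
Claim 3 — $761: deductible met; 40% of $761 = $304.40. Owner owes $304.40 (running OOP $1,264.80). Plan pays $761 − $304.40 = $456.60.
Claim 4 — $189: deductible already satisfied, so owner's share is 40% × $189 = $75.60. Owner pays $75.60; OOP now $1,340.40. Plan pays $189 − $75.60 = $113.40.
Claim 5 — $6,296: deductible already satisfied, so owner's share is 40% × $6,296 = $2,518.40. That would push OOP to $3,858.80, over the $2,525 cap, so owner pays $2,525 − $1,340.40 = $1,184.60. Insurer: $6,296 − $1,184.60 = $5,111.40.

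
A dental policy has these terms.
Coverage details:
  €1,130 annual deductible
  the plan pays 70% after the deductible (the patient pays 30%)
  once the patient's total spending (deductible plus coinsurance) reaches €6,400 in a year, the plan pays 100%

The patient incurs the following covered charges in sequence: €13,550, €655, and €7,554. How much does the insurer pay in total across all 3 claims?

Bill 1, €13,550: deductible takes €1,130, €12,420 remains; 30% of €12,420 = €3,726. Patient owes €4,856 (running OOP €4,856). Insurer: €13,550 − €4,856 = €8,694.
Bill 2, €655: deductible already satisfied, so patient's share is 30% × €655 = €196.50. Cost to patient: €196.50. OOP to date €5,052.50. Plan pays €655 − €196.50 = €458.50.
Bill 3, €7,554: deductible already satisfied, so patient's share is 30% × €7,554 = €2,266.20. That would push OOP to €7,318.70, over the €6,400 cap, so patient pays €6,400 − €5,052.50 = €1,347.50. Insurer: €7,554 − €1,347.50 = €6,206.50.
Insurer total = bills − patient's total = €21,759 − €6,400 = €15,359.

€15,359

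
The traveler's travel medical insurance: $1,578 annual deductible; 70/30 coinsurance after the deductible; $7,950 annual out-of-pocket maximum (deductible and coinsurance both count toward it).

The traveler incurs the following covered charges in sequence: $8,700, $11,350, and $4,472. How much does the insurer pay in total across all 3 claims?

$16,572

Bill 1, $8,700: $1,578 finishes the deductible; $7,122 goes to coinsurance; 30% of $7,122 = $2,136.60. Traveler pays $3,714.60; OOP now $3,714.60. Plan pays $8,700 − $3,714.60 = $4,985.40.
Bill 2, $11,350: deductible already satisfied, so traveler's share is 30% × $11,350 = $3,405. Traveler pays $3,405; OOP now $7,119.60. Insurer: $11,350 − $3,405 = $7,945.
Bill 3, $4,472: deductible met; 30% of $4,472 = $1,341.60. That would push OOP to $8,461.20, over the $7,950 cap, so traveler pays $7,950 − $7,119.60 = $830.40. Plan pays $4,472 − $830.40 = $3,641.60.
Insurer total: $4,985.40 + $7,945 + $3,641.60 = $16,572.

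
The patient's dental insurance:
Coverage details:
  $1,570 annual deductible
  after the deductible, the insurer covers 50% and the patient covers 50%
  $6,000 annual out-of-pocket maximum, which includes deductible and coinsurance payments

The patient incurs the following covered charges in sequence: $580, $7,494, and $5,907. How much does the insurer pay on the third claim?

$4,729

Claim 1 ($580): entire amount goes to the deductible. Patient pays $580; OOP now $580. Plan pays $580 − $580 = $0.
Claim 2 ($7,494): $990 to deductible, leaving $6,504; coinsurance $6,504 × 50% = $3,252. Patient owes $4,242 (running OOP $4,822). Insurer: $7,494 − $4,242 = $3,252.
Claim 3 ($5,907): deductible met; 50% of $5,907 = $2,953.50. OOP would hit $7,775.50 > $6,000, so the cap limits the patient to $6,000 − $4,822 = $1,178. Plan pays $5,907 − $1,178 = $4,729.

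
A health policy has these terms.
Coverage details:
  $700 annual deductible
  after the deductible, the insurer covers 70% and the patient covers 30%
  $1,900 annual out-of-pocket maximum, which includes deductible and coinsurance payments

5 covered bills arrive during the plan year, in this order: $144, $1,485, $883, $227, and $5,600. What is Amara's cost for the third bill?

$264.90

Claim 1 — $144: all of it applies to the deductible. Cost to patient: $144. OOP to date $144.
Claim 2 — $1,485: $556 finishes the deductible; $929 goes to coinsurance; coinsurance $929 × 30% = $278.70. Cost to patient: $834.70. OOP to date $978.70.
Claim 3 — $883: 30% coinsurance on $883 = $264.90. Patient owes $264.90 (running OOP $1,243.60).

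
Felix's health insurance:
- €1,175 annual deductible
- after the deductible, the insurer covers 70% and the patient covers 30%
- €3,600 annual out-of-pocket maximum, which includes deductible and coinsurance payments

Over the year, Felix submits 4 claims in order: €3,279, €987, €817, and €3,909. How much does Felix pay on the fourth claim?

Bill 1, €3,279: deductible takes €1,175, €2,104 remains; patient's 30% is €631.20. Cost to patient: €1,806.20. OOP to date €1,806.20.
Bill 2, €987: 30% coinsurance on €987 = €296.10. Patient pays €296.10; OOP now €2,102.30.
Bill 3, €817: 30% coinsurance on €817 = €245.10. Cost to patient: €245.10. OOP to date €2,347.40.
Bill 4, €3,909: deductible met; 30% of €3,909 = €1,172.70. Cost to patient: €1,172.70. OOP to date €3,520.10.

€1,172.70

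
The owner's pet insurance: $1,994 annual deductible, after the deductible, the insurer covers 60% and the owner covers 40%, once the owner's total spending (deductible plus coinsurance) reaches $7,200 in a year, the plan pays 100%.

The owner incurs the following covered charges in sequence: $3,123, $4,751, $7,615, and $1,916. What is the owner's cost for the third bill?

Claim 1 — $3,123: $1,994 to deductible, leaving $1,129; 40% of $1,129 = $451.60. Owner owes $2,445.60 (running OOP $2,445.60).
Claim 2 — $4,751: deductible met; 40% of $4,751 = $1,900.40. Cost to owner: $1,900.40. OOP to date $4,346.
Claim 3 — $7,615: deductible already satisfied, so owner's share is 40% × $7,615 = $3,046. OOP would hit $7,392 > $7,200, so the cap limits the owner to $7,200 − $4,346 = $2,854.

$2,854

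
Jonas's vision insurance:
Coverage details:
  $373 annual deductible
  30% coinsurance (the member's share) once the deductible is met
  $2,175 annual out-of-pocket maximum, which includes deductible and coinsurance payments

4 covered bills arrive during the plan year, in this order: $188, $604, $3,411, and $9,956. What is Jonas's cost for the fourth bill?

Claim 1 — $188: entire amount goes to the deductible. Member pays $188; OOP now $188.
Claim 2 — $604: $185 to deductible, leaving $419; coinsurance $419 × 30% = $125.70. Cost to member: $310.70. OOP to date $498.70.
Claim 3 — $3,411: 30% coinsurance on $3,411 = $1,023.30. Cost to member: $1,023.30. OOP to date $1,522.
Claim 4 — $9,956: 30% coinsurance on $9,956 = $2,986.80. OOP would hit $4,508.80 > $2,175, so the cap limits the member to $2,175 − $1,522 = $653.

$653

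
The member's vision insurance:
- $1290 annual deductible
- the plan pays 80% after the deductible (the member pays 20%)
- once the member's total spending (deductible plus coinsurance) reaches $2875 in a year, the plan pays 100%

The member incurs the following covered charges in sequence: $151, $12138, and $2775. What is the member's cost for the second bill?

$2724

Claim 1 ($151): fully absorbed by the deductible. Member pays $151; OOP now $151.
Claim 2 ($12138): $1139 to deductible, leaving $10999; 20% of $10999 = $2199.80. Deductible plus coinsurance: $1139 + $2199.80 = $3338.80. Adding that to $151 gives $3489.80, past the $2875 cap; member pays only $2875 − $151 = $2724.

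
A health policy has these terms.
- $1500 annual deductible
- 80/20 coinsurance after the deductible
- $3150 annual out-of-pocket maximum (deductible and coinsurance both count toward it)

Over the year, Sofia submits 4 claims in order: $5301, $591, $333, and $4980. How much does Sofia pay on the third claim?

Claim 1 ($5301): deductible takes $1500, $3801 remains; coinsurance $3801 × 20% = $760.20. Patient owes $2260.20 (running OOP $2260.20).
Claim 2 ($591): deductible met; 20% of $591 = $118.20. Patient owes $118.20 (running OOP $2378.40).
Claim 3 ($333): 20% coinsurance on $333 = $66.60. Patient pays $66.60; OOP now $2445.

$66.60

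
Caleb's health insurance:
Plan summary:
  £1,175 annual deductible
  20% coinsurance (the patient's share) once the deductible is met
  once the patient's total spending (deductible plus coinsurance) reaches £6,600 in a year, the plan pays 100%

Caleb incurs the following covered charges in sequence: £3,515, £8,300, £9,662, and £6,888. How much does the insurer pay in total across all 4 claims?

Claim 1 — £3,515: £1,175 to deductible, leaving £2,340; coinsurance £2,340 × 20% = £468. Patient owes £1,643 (running OOP £1,643). Plan pays £3,515 − £1,643 = £1,872.
Claim 2 — £8,300: 20% coinsurance on £8,300 = £1,660. Cost to patient: £1,660. OOP to date £3,303. Insurer: £8,300 − £1,660 = £6,640.
Claim 3 — £9,662: deductible met; 20% of £9,662 = £1,932.40. Patient pays £1,932.40; OOP now £5,235.40. Insurer: £9,662 − £1,932.40 = £7,729.60.
Claim 4 — £6,888: 20% coinsurance on £6,888 = £1,377.60. Adding that to £5,235.40 gives £6,613, past the £6,600 cap; patient pays only £6,600 − £5,235.40 = £1,364.60. Insurer: £6,888 − £1,364.60 = £5,523.40.
Insurer total: £1,872 + £6,640 + £7,729.60 + £5,523.40 = £21,765.

£21,765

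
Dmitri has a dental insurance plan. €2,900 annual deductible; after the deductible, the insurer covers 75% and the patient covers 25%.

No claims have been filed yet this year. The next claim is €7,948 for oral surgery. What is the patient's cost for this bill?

Deductible not yet touched, so the first €2,900 of the bill goes to the deductible.
That leaves €7,948 − €2,900 = €5,048 for coinsurance.
25% of €5,048 = €1,262 falls to the patient.
So the patient owes €2,900 + €1,262 = €4,162.

€4,162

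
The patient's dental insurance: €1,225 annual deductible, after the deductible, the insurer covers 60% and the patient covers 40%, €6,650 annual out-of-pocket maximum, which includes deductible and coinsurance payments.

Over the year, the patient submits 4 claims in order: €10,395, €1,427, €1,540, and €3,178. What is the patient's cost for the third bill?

€616

Claim 1 (€10,395): €1,225 to deductible, leaving €9,170; 40% of €9,170 = €3,668. Patient owes €4,893 (running OOP €4,893).
Claim 2 (€1,427): deductible met; 40% of €1,427 = €570.80. Patient pays €570.80; OOP now €5,463.80.
Claim 3 (€1,540): 40% coinsurance on €1,540 = €616. Patient pays €616; OOP now €6,079.80.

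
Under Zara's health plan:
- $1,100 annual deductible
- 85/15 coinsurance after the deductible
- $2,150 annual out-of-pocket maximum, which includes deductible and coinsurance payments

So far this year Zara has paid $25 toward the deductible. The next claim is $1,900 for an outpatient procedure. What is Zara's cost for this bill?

Remaining deductible: $1,100 − $25 = $1,075.
That leaves $1,900 − $1,075 = $825 for coinsurance.
Coinsurance: $825 × 15% = $123.75.
That puts the patient's cost at $1,075 + $123.75 = $1,198.75 before any cap.
Total out-of-pocket so far would be $25 + $1,198.75 = $1,223.75, below the $2,150 cap — no reduction.

$1,198.75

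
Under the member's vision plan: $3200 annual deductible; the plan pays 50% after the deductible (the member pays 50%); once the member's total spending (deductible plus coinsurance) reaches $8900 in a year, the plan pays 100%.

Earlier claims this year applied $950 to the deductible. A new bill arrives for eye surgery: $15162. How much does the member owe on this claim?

$7950

$950 of the $3200 deductible is already met, leaving $2250.
The remaining $12912 (= $15162 − $2250) moves to coinsurance.
Member's 50% share of $12912 is $6456.
So the member owes $2250 + $6456 = $8706 before any cap.
Year-to-date out-of-pocket would reach $950 + $8706 = $9656, above the $8900 maximum, so the member pays only $8900 − $950 = $7950.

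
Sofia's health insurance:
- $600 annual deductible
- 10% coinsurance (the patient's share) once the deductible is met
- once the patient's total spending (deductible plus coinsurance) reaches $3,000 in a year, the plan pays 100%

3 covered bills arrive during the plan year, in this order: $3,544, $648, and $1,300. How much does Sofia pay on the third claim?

Bill 1, $3,544: $600 finishes the deductible; $2,944 goes to coinsurance; patient's 10% is $294.40. Patient pays $894.40; OOP now $894.40.
Bill 2, $648: deductible already satisfied, so patient's share is 10% × $648 = $64.80. Cost to patient: $64.80. OOP to date $959.20.
Bill 3, $1,300: deductible already satisfied, so patient's share is 10% × $1,300 = $130. Patient owes $130 (running OOP $1,089.20).

$130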